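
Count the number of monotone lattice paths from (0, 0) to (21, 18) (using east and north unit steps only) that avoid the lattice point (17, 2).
Number of paths = 62358315495

Total paths from (0, 0) to (21, 18): C(39, 21) = 62359143990. Paths through (17, 2): (paths (0, 0) → (17, 2)) × (paths (17, 2) → (21, 18)) = C(19, 17) · C(20, 4) = 171 · 4845 = 828495. Avoidance count = 62359143990 − 828495 = 62358315495.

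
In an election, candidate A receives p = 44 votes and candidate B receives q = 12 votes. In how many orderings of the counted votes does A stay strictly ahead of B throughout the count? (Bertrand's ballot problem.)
Strict-lead orderings = 319076175600

Total orderings of the 56 votes with 44 for A: C(56, 44) = 558383307300. By the Bertrand ballot formula (Cycle Lemma / reflection principle), the number of orderings in which A is strictly ahead of B throughout is (p − q)/(p + q) · C(p + q, p) = (44 − 12)/(44 + 12) · 558383307300 = 319076175600.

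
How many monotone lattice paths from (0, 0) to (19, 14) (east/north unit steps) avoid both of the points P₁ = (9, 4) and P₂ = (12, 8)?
Number of paths = 513487040

Inclusion–exclusion. Total paths: C(33, 19) = 818809200. Through P₁: C(13, 9)·C(20, 10) = 132100540. Through P₂: C(20, 12)·C(13, 7) = 216164520. Since P₁ is strictly southwest of P₂, a monotone path through both must visit P₁ then P₂; paths through both = C(13, 9)·C(7, 3)·C(13, 7) = 42942900. Avoid both = 818809200 − 132100540 − 216164520 + 42942900 = 513487040.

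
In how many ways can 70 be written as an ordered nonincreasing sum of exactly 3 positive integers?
p(70, 3 parts) = 408

Partitions of n into exactly k parts are in bijection with partitions of n − k into at most k parts (subtract 1 from each part). So p(70, exactly 3) = p(67, parts ≤ 3). Computing via the recurrence p(m, j) = p(m, j−1) + p(m−j, j) gives 408.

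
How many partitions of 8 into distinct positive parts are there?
q(8) = 6

List partitions of 8 into distinct parts: 8, 7+1, 6+2, 5+3, 5+2+1, 4+3+1. There are q(8) = 6. (Euler: this equals the number of odd-part partitions of 8.)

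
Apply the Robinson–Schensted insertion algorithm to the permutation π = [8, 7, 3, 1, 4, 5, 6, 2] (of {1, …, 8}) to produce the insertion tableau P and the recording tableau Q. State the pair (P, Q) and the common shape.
P = [1, 2, 5, 6] / [3, 4] / [7] / [8];  Q = [1, 5, 6, 7] / [2, 8] / [3] / [4];  common shape = (4, 2, 1, 1)

Row-insert the values π_1, π_2, … into P one at a time, bumping the leftmost entry strictly greater than the inserted value down to the next row. The recording tableau Q records, in position (i, j), the step at which that cell was added to P.
  Insert 8 (step 1): P = [8];  Q = [1]
  Insert 7 (step 2): P = [7] / [8];  Q = [1] / [2]
  Insert 3 (step 3): P = [3] / [7] / [8];  Q = [1] / [2] / [3]
  Insert 1 (step 4): P = [1] / [3] / [7] / [8];  Q = [1] / [2] / [3] / [4]
  Insert 4 (step 5): P = [1, 4] / [3] / [7] / [8];  Q = [1, 5] / [2] / [3] / [4]
  Insert 5 (step 6): P = [1, 4, 5] / [3] / [7] / [8];  Q = [1, 5, 6] / [2] / [3] / [4]
  Insert 6 (step 7): P = [1, 4, 5, 6] / [3] / [7] / [8];  Q = [1, 5, 6, 7] / [2] / [3] / [4]
  Insert 2 (step 8): P = [1, 2, 5, 6] / [3, 4] / [7] / [8];  Q = [1, 5, 6, 7] / [2, 8] / [3] / [4]
Final shape: (4, 2, 1, 1).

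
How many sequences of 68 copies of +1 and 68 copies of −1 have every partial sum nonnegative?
C_68 = 86218923998960285726185640663701108500

These ballot sequences are counted by the Catalan number C_n = (1/(n + 1)) · C(2n, n). For n = 68: C_68 = (1/69) · C(136, 68) = 5949105755928259715106809205795376486500/69 = 86218923998960285726185640663701108500.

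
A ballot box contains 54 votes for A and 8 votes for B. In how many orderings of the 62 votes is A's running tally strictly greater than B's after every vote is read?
Strict-lead orderings = 2508556985

Total orderings of the 62 votes with 54 for A: C(62, 54) = 3381098545. By the Bertrand ballot formula (Cycle Lemma / reflection principle), the number of orderings in which A is strictly ahead of B throughout is (p − q)/(p + q) · C(p + q, p) = (54 − 8)/(54 + 8) · 3381098545 = 2508556985.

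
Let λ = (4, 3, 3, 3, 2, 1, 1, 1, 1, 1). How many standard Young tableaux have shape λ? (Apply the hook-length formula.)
# SYT of shape (4, 3, 3, 3, 2, 1, 1, 1, 1, 1) = 17860608

Hook-length formula: f^λ = n! / Π hook(c), product over all cells c of the Young diagram. For λ = (4, 3, 3, 3, 2, 1, 1, 1, 1, 1), n = 20 boxes. Hook lengths by row (left-to-right, top-to-bottom): [13, 7, 5, 1]; [11, 5, 3]; [10, 4, 2]; [9, 3, 1]; [7, 1]; [5]; [4]; [3]; [2]; [1]. Product of hooks = 136216080000. So f^λ = 20! / 136216080000 = 2432902008176640000 / 136216080000 = 17860608.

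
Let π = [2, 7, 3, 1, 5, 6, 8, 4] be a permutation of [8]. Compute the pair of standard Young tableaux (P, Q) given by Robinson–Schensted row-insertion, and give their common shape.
P = [1, 3, 4, 6, 8] / [2, 5] / [7];  Q = [1, 2, 5, 6, 7] / [3, 8] / [4];  common shape = (5, 2, 1)

Row-insert the values π_1, π_2, … into P one at a time, bumping the leftmost entry strictly greater than the inserted value down to the next row. The recording tableau Q records, in position (i, j), the step at which that cell was added to P.
  Insert 2 (step 1): P = [2];  Q = [1]
  Insert 7 (step 2): P = [2, 7];  Q = [1, 2]
  Insert 3 (step 3): P = [2, 3] / [7];  Q = [1, 2] / [3]
  Insert 1 (step 4): P = [1, 3] / [2] / [7];  Q = [1, 2] / [3] / [4]
  Insert 5 (step 5): P = [1, 3, 5] / [2] / [7];  Q = [1, 2, 5] / [3] / [4]
  Insert 6 (step 6): P = [1, 3, 5, 6] / [2] / [7];  Q = [1, 2, 5, 6] / [3] / [4]
  Insert 8 (step 7): P = [1, 3, 5, 6, 8] / [2] / [7];  Q = [1, 2, 5, 6, 7] / [3] / [4]
  Insert 4 (step 8): P = [1, 3, 4, 6, 8] / [2, 5] / [7];  Q = [1, 2, 5, 6, 7] / [3, 8] / [4]
Final shape: (5, 2, 1).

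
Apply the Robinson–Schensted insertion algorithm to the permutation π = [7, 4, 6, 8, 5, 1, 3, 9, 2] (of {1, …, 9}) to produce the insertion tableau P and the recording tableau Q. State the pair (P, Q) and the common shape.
P = [1, 2, 8, 9] / [3, 5] / [4] / [6] / [7];  Q = [1, 3, 4, 8] / [2, 7] / [5] / [6] / [9];  common shape = (4, 2, 1, 1, 1)

Row-insert the values π_1, π_2, … into P one at a time, bumping the leftmost entry strictly greater than the inserted value down to the next row. The recording tableau Q records, in position (i, j), the step at which that cell was added to P.
  Insert 7 (step 1): P = [7];  Q = [1]
  Insert 4 (step 2): P = [4] / [7];  Q = [1] / [2]
  Insert 6 (step 3): P = [4, 6] / [7];  Q = [1, 3] / [2]
  Insert 8 (step 4): P = [4, 6, 8] / [7];  Q = [1, 3, 4] / [2]
  Insert 5 (step 5): P = [4, 5, 8] / [6] / [7];  Q = [1, 3, 4] / [2] / [5]
  Insert 1 (step 6): P = [1, 5, 8] / [4] / [6] / [7];  Q = [1, 3, 4] / [2] / [5] / [6]
  Insert 3 (step 7): P = [1, 3, 8] / [4, 5] / [6] / [7];  Q = [1, 3, 4] / [2, 7] / [5] / [6]
  Insert 9 (step 8): P = [1, 3, 8, 9] / [4, 5] / [6] / [7];  Q = [1, 3, 4, 8] / [2, 7] / [5] / [6]
  Insert 2 (step 9): P = [1, 2, 8, 9] / [3, 5] / [4] / [6] / [7];  Q = [1, 3, 4, 8] / [2, 7] / [5] / [6] / [9]
Final shape: (4, 2, 1, 1, 1).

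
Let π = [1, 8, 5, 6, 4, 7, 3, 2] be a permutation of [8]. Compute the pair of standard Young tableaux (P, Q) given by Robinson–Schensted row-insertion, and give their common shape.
P = [1, 2, 6, 7] / [3] / [4] / [5] / [8];  Q = [1, 2, 4, 6] / [3] / [5] / [7] / [8];  common shape = (4, 1, 1, 1, 1)

Row-insert the values π_1, π_2, … into P one at a time, bumping the leftmost entry strictly greater than the inserted value down to the next row. The recording tableau Q records, in position (i, j), the step at which that cell was added to P.
  Insert 1 (step 1): P = [1];  Q = [1]
  Insert 8 (step 2): P = [1, 8];  Q = [1, 2]
  Insert 5 (step 3): P = [1, 5] / [8];  Q = [1, 2] / [3]
  Insert 6 (step 4): P = [1, 5, 6] / [8];  Q = [1, 2, 4] / [3]
  Insert 4 (step 5): P = [1, 4, 6] / [5] / [8];  Q = [1, 2, 4] / [3] / [5]
  Insert 7 (step 6): P = [1, 4, 6, 7] / [5] / [8];  Q = [1, 2, 4, 6] / [3] / [5]
  Insert 3 (step 7): P = [1, 3, 6, 7] / [4] / [5] / [8];  Q = [1, 2, 4, 6] / [3] / [5] / [7]
  Insert 2 (step 8): P = [1, 2, 6, 7] / [3] / [4] / [5] / [8];  Q = [1, 2, 4, 6] / [3] / [5] / [7] / [8]
Final shape: (4, 1, 1, 1, 1).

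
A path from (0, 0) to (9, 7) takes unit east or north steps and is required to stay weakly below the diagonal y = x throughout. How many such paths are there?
Number of paths = 3432

By the reflection principle (André's argument), the number of monotone paths to (9, 7) with n ≤ m that never go above y = x is C(16, 9) − C(16, 10) = 11440 − 8008 = 3432.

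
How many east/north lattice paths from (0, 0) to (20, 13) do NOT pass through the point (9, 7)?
Number of paths = 431585000

Total paths from (0, 0) to (20, 13): C(33, 20) = 573166440. Paths through (9, 7): (paths (0, 0) → (9, 7)) × (paths (9, 7) → (20, 13)) = C(16, 9) · C(17, 11) = 11440 · 12376 = 141581440. Avoidance count = 573166440 − 141581440 = 431585000.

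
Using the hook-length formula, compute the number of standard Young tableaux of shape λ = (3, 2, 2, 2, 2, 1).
# SYT of shape (3, 2, 2, 2, 2, 1) = 1155

Hook-length formula: f^λ = n! / Π hook(c), product over all cells c of the Young diagram. For λ = (3, 2, 2, 2, 2, 1), n = 12 boxes. Hook lengths by row (left-to-right, top-to-bottom): [8, 6, 1]; [6, 4]; [5, 3]; [4, 2]; [3, 1]; [1]. Product of hooks = 414720. So f^λ = 12! / 414720 = 479001600 / 414720 = 1155.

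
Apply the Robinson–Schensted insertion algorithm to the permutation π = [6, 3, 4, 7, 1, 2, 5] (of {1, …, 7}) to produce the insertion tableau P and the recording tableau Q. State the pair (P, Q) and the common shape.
P = [1, 2, 5] / [3, 4, 7] / [6];  Q = [1, 3, 4] / [2, 6, 7] / [5];  common shape = (3, 3, 1)

Row-insert the values π_1, π_2, … into P one at a time, bumping the leftmost entry strictly greater than the inserted value down to the next row. The recording tableau Q records, in position (i, j), the step at which that cell was added to P.
  Insert 6 (step 1): P = [6];  Q = [1]
  Insert 3 (step 2): P = [3] / [6];  Q = [1] / [2]
  Insert 4 (step 3): P = [3, 4] / [6];  Q = [1, 3] / [2]
  Insert 7 (step 4): P = [3, 4, 7] / [6];  Q = [1, 3, 4] / [2]
  Insert 1 (step 5): P = [1, 4, 7] / [3] / [6];  Q = [1, 3, 4] / [2] / [5]
  Insert 2 (step 6): P = [1, 2, 7] / [3, 4] / [6];  Q = [1, 3, 4] / [2, 6] / [5]
  Insert 5 (step 7): P = [1, 2, 5] / [3, 4, 7] / [6];  Q = [1, 3, 4] / [2, 6, 7] / [5]
Final shape: (3, 3, 1).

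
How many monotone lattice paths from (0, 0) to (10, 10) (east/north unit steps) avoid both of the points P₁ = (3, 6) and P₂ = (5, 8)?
Number of paths = 140593

Inclusion–exclusion. Total paths: C(20, 10) = 184756. Through P₁: C(9, 3)·C(11, 7) = 27720. Through P₂: C(13, 5)·C(7, 5) = 27027. Since P₁ is strictly southwest of P₂, a monotone path through both must visit P₁ then P₂; paths through both = C(9, 3)·C(4, 2)·C(7, 5) = 10584. Avoid both = 184756 − 27720 − 27027 + 10584 = 140593.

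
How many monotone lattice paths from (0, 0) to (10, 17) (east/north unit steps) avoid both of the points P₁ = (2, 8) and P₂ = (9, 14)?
Number of paths = 4382455

Inclusion–exclusion. Total paths: C(27, 10) = 8436285. Through P₁: C(10, 2)·C(17, 8) = 1093950. Through P₂: C(23, 9)·C(4, 1) = 3268760. Since P₁ is strictly southwest of P₂, a monotone path through both must visit P₁ then P₂; paths through both = C(10, 2)·C(13, 7)·C(4, 1) = 308880. Avoid both = 8436285 − 1093950 − 3268760 + 308880 = 4382455.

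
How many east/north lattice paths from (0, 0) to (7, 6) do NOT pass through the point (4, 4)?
Number of paths = 1016

Total paths from (0, 0) to (7, 6): C(13, 7) = 1716. Paths through (4, 4): (paths (0, 0) → (4, 4)) × (paths (4, 4) → (7, 6)) = C(8, 4) · C(5, 3) = 70 · 10 = 700. Avoidance count = 1716 − 700 = 1016.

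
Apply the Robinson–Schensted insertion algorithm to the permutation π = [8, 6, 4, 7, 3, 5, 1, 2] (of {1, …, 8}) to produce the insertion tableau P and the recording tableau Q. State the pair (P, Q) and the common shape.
P = [1, 2] / [3, 5] / [4, 7] / [6] / [8];  Q = [1, 4] / [2, 6] / [3, 8] / [5] / [7];  common shape = (2, 2, 2, 1, 1)

Row-insert the values π_1, π_2, … into P one at a time, bumping the leftmost entry strictly greater than the inserted value down to the next row. The recording tableau Q records, in position (i, j), the step at which that cell was added to P.
  Insert 8 (step 1): P = [8];  Q = [1]
  Insert 6 (step 2): P = [6] / [8];  Q = [1] / [2]
  Insert 4 (step 3): P = [4] / [6] / [8];  Q = [1] / [2] / [3]
  Insert 7 (step 4): P = [4, 7] / [6] / [8];  Q = [1, 4] / [2] / [3]
  Insert 3 (step 5): P = [3, 7] / [4] / [6] / [8];  Q = [1, 4] / [2] / [3] / [5]
  Insert 5 (step 6): P = [3, 5] / [4, 7] / [6] / [8];  Q = [1, 4] / [2, 6] / [3] / [5]
  Insert 1 (step 7): P = [1, 5] / [3, 7] / [4] / [6] / [8];  Q = [1, 4] / [2, 6] / [3] / [5] / [7]
  Insert 2 (step 8): P = [1, 2] / [3, 5] / [4, 7] / [6] / [8];  Q = [1, 4] / [2, 6] / [3, 8] / [5] / [7]
Final shape: (2, 2, 2, 1, 1).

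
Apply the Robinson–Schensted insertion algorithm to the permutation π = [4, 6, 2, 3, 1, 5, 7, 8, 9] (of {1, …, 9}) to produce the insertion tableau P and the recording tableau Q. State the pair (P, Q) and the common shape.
P = [1, 3, 5, 7, 8, 9] / [2, 6] / [4];  Q = [1, 2, 6, 7, 8, 9] / [3, 4] / [5];  common shape = (6, 2, 1)

Row-insert the values π_1, π_2, … into P one at a time, bumping the leftmost entry strictly greater than the inserted value down to the next row. The recording tableau Q records, in position (i, j), the step at which that cell was added to P.
  Insert 4 (step 1): P = [4];  Q = [1]
  Insert 6 (step 2): P = [4, 6];  Q = [1, 2]
  Insert 2 (step 3): P = [2, 6] / [4];  Q = [1, 2] / [3]
  Insert 3 (step 4): P = [2, 3] / [4, 6];  Q = [1, 2] / [3, 4]
  Insert 1 (step 5): P = [1, 3] / [2, 6] / [4];  Q = [1, 2] / [3, 4] / [5]
  Insert 5 (step 6): P = [1, 3, 5] / [2, 6] / [4];  Q = [1, 2, 6] / [3, 4] / [5]
  Insert 7 (step 7): P = [1, 3, 5, 7] / [2, 6] / [4];  Q = [1, 2, 6, 7] / [3, 4] / [5]
  Insert 8 (step 8): P = [1, 3, 5, 7, 8] / [2, 6] / [4];  Q = [1, 2, 6, 7, 8] / [3, 4] / [5]
  Insert 9 (step 9): P = [1, 3, 5, 7, 8, 9] / [2, 6] / [4];  Q = [1, 2, 6, 7, 8, 9] / [3, 4] / [5]
Final shape: (6, 2, 1).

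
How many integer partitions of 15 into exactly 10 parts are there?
p(15, 10 parts) = 7

Partitions of n into exactly k parts ↔ partitions of n − k into at most k parts (subtract 1 from each part). For n = 15, k = 10, the partitions are: 6+1+1+1+1+1+1+1+1+1, 5+2+1+1+1+1+1+1+1+1, 4+3+1+1+1+1+1+1+1+1, 4+2+2+1+1+1+1+1+1+1, 3+3+2+1+1+1+1+1+1+1, 3+2+2+2+1+1+1+1+1+1, 2+2+2+2+2+1+1+1+1+1. Count = 7.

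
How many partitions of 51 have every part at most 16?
p(51, parts ≤ 16) = 175618

Use the recurrence p(n, m) = p(n, m−1) + p(n−m, m): either the largest part is < m (count p(n, m−1)) or the largest part is exactly m (remove one copy of m, count p(n−m, m)). With p(0, ·) = 1 this gives p(51, parts ≤ 16) = 175618. (By conjugating Young diagrams, this also counts partitions of 51 into at most 16 parts.)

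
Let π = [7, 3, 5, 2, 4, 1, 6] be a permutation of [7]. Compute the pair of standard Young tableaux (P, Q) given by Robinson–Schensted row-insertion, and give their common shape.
P = [1, 4, 6] / [2, 5] / [3] / [7];  Q = [1, 3, 7] / [2, 5] / [4] / [6];  common shape = (3, 2, 1, 1)

Row-insert the values π_1, π_2, … into P one at a time, bumping the leftmost entry strictly greater than the inserted value down to the next row. The recording tableau Q records, in position (i, j), the step at which that cell was added to P.
  Insert 7 (step 1): P = [7];  Q = [1]
  Insert 3 (step 2): P = [3] / [7];  Q = [1] / [2]
  Insert 5 (step 3): P = [3, 5] / [7];  Q = [1, 3] / [2]
  Insert 2 (step 4): P = [2, 5] / [3] / [7];  Q = [1, 3] / [2] / [4]
  Insert 4 (step 5): P = [2, 4] / [3, 5] / [7];  Q = [1, 3] / [2, 5] / [4]
  Insert 1 (step 6): P = [1, 4] / [2, 5] / [3] / [7];  Q = [1, 3] / [2, 5] / [4] / [6]
  Insert 6 (step 7): P = [1, 4, 6] / [2, 5] / [3] / [7];  Q = [1, 3, 7] / [2, 5] / [4] / [6]
Final shape: (3, 2, 1, 1).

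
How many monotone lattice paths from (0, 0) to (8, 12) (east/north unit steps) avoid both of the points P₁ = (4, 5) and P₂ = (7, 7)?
Number of paths = 71358

Inclusion–exclusion. Total paths: C(20, 8) = 125970. Through P₁: C(9, 4)·C(11, 4) = 41580. Through P₂: C(14, 7)·C(6, 1) = 20592. Since P₁ is strictly southwest of P₂, a monotone path through both must visit P₁ then P₂; paths through both = C(9, 4)·C(5, 3)·C(6, 1) = 7560. Avoid both = 125970 − 41580 − 20592 + 7560 = 71358.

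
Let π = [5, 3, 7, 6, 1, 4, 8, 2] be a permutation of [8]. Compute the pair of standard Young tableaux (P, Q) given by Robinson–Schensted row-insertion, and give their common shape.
P = [1, 2, 8] / [3, 4] / [5, 6] / [7];  Q = [1, 3, 7] / [2, 4] / [5, 6] / [8];  common shape = (3, 2, 2, 1)

Row-insert the values π_1, π_2, … into P one at a time, bumping the leftmost entry strictly greater than the inserted value down to the next row. The recording tableau Q records, in position (i, j), the step at which that cell was added to P.
  Insert 5 (step 1): P = [5];  Q = [1]
  Insert 3 (step 2): P = [3] / [5];  Q = [1] / [2]
  Insert 7 (step 3): P = [3, 7] / [5];  Q = [1, 3] / [2]
  Insert 6 (step 4): P = [3, 6] / [5, 7];  Q = [1, 3] / [2, 4]
  Insert 1 (step 5): P = [1, 6] / [3, 7] / [5];  Q = [1, 3] / [2, 4] / [5]
  Insert 4 (step 6): P = [1, 4] / [3, 6] / [5, 7];  Q = [1, 3] / [2, 4] / [5, 6]
  Insert 8 (step 7): P = [1, 4, 8] / [3, 6] / [5, 7];  Q = [1, 3, 7] / [2, 4] / [5, 6]
  Insert 2 (step 8): P = [1, 2, 8] / [3, 4] / [5, 6] / [7];  Q = [1, 3, 7] / [2, 4] / [5, 6] / [8]
Final shape: (3, 2, 2, 1).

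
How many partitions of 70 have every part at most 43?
p(70, parts ≤ 43) = 4076236

Use the recurrence p(n, m) = p(n, m−1) + p(n−m, m): either the largest part is < m (count p(n, m−1)) or the largest part is exactly m (remove one copy of m, count p(n−m, m)). With p(0, ·) = 1 this gives p(70, parts ≤ 43) = 4076236. (By conjugating Young diagrams, this also counts partitions of 70 into at most 43 parts.)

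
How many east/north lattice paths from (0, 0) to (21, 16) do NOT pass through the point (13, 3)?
Number of paths = 12761820270

Total paths from (0, 0) to (21, 16): C(37, 21) = 12875774670. Paths through (13, 3): (paths (0, 0) → (13, 3)) × (paths (13, 3) → (21, 16)) = C(16, 13) · C(21, 8) = 560 · 203490 = 113954400. Avoidance count = 12875774670 − 113954400 = 12761820270.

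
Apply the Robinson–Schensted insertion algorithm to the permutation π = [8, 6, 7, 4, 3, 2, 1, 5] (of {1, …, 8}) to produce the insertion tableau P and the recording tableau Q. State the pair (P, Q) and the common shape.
P = [1, 5] / [2, 7] / [3] / [4] / [6] / [8];  Q = [1, 3] / [2, 8] / [4] / [5] / [6] / [7];  common shape = (2, 2, 1, 1, 1, 1)

Row-insert the values π_1, π_2, … into P one at a time, bumping the leftmost entry strictly greater than the inserted value down to the next row. The recording tableau Q records, in position (i, j), the step at which that cell was added to P.
  Insert 8 (step 1): P = [8];  Q = [1]
  Insert 6 (step 2): P = [6] / [8];  Q = [1] / [2]
  Insert 7 (step 3): P = [6, 7] / [8];  Q = [1, 3] / [2]
  Insert 4 (step 4): P = [4, 7] / [6] / [8];  Q = [1, 3] / [2] / [4]
  Insert 3 (step 5): P = [3, 7] / [4] / [6] / [8];  Q = [1, 3] / [2] / [4] / [5]
  Insert 2 (step 6): P = [2, 7] / [3] / [4] / [6] / [8];  Q = [1, 3] / [2] / [4] / [5] / [6]
  Insert 1 (step 7): P = [1, 7] / [2] / [3] / [4] / [6] / [8];  Q = [1, 3] / [2] / [4] / [5] / [6] / [7]
  Insert 5 (step 8): P = [1, 5] / [2, 7] / [3] / [4] / [6] / [8];  Q = [1, 3] / [2, 8] / [4] / [5] / [6] / [7]
Final shape: (2, 2, 1, 1, 1, 1).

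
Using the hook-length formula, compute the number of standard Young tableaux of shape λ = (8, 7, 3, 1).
# SYT of shape (8, 7, 3, 1) = 5878600

Hook-length formula: f^λ = n! / Π hook(c), product over all cells c of the Young diagram. For λ = (8, 7, 3, 1), n = 19 boxes. Hook lengths by row (left-to-right, top-to-bottom): [11, 9, 8, 6, 5, 4, 3, 1]; [9, 7, 6, 4, 3, 2, 1]; [4, 2, 1]; [1]. Product of hooks = 20692869120. So f^λ = 19! / 20692869120 = 121645100408832000 / 20692869120 = 5878600.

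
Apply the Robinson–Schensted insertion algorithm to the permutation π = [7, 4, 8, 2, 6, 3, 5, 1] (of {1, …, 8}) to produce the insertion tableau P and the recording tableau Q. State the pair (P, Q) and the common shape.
P = [1, 3, 5] / [2, 6] / [4, 8] / [7];  Q = [1, 3, 7] / [2, 5] / [4, 6] / [8];  common shape = (3, 2, 2, 1)

Row-insert the values π_1, π_2, … into P one at a time, bumping the leftmost entry strictly greater than the inserted value down to the next row. The recording tableau Q records, in position (i, j), the step at which that cell was added to P.
  Insert 7 (step 1): P = [7];  Q = [1]
  Insert 4 (step 2): P = [4] / [7];  Q = [1] / [2]
  Insert 8 (step 3): P = [4, 8] / [7];  Q = [1, 3] / [2]
  Insert 2 (step 4): P = [2, 8] / [4] / [7];  Q = [1, 3] / [2] / [4]
  Insert 6 (step 5): P = [2, 6] / [4, 8] / [7];  Q = [1, 3] / [2, 5] / [4]
  Insert 3 (step 6): P = [2, 3] / [4, 6] / [7, 8];  Q = [1, 3] / [2, 5] / [4, 6]
  Insert 5 (step 7): P = [2, 3, 5] / [4, 6] / [7, 8];  Q = [1, 3, 7] / [2, 5] / [4, 6]
  Insert 1 (step 8): P = [1, 3, 5] / [2, 6] / [4, 8] / [7];  Q = [1, 3, 7] / [2, 5] / [4, 6] / [8]
Final shape: (3, 2, 2, 1).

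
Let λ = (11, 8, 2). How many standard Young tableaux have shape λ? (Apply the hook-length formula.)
# SYT of shape (11, 8, 2) = 3481940

Hook-length formula: f^λ = n! / Π hook(c), product over all cells c of the Young diagram. For λ = (11, 8, 2), n = 21 boxes. Hook lengths by row (left-to-right, top-to-bottom): [13, 12, 10, 9, 8, 7, 6, 5, 3, 2, 1]; [9, 8, 6, 5, 4, 3, 2, 1]; [2, 1]. Product of hooks = 14673125376000. So f^λ = 21! / 14673125376000 = 51090942171709440000 / 14673125376000 = 3481940.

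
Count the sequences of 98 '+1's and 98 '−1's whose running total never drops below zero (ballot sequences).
C_98 = 57743358069601357782187700608042856334020731624756611000

These ballot sequences are counted by the Catalan number C_n = (1/(n + 1)) · C(2n, n). For n = 98: C_98 = (1/99) · C(196, 98) = 5716592448890534420436582360196242777068052430850904489000/99 = 57743358069601357782187700608042856334020731624756611000.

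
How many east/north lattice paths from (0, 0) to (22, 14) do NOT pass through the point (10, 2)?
Number of paths = 3617822904

Total paths from (0, 0) to (22, 14): C(36, 22) = 3796297200. Paths through (10, 2): (paths (0, 0) → (10, 2)) × (paths (10, 2) → (22, 14)) = C(12, 10) · C(24, 12) = 66 · 2704156 = 178474296. Avoidance count = 3796297200 − 178474296 = 3617822904.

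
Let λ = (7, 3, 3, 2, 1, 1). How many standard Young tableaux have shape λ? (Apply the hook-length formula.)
# SYT of shape (7, 3, 3, 2, 1, 1) = 2431000

Hook-length formula: f^λ = n! / Π hook(c), product over all cells c of the Young diagram. For λ = (7, 3, 3, 2, 1, 1), n = 17 boxes. Hook lengths by row (left-to-right, top-to-bottom): [12, 9, 7, 4, 3, 2, 1]; [7, 4, 2]; [6, 3, 1]; [4, 1]; [2]; [1]. Product of hooks = 146313216. So f^λ = 17! / 146313216 = 355687428096000 / 146313216 = 2431000.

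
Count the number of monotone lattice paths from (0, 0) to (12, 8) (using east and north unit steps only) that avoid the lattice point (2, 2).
Number of paths = 77922

Total paths from (0, 0) to (12, 8): C(20, 12) = 125970. Paths through (2, 2): (paths (0, 0) → (2, 2)) × (paths (2, 2) → (12, 8)) = C(4, 2) · C(16, 10) = 6 · 8008 = 48048. Avoidance count = 125970 − 48048 = 77922.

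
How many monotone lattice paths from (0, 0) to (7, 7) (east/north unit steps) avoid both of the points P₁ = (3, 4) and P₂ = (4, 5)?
Number of paths = 1647

Inclusion–exclusion. Total paths: C(14, 7) = 3432. Through P₁: C(7, 3)·C(7, 4) = 1225. Through P₂: C(9, 4)·C(5, 3) = 1260. Since P₁ is strictly southwest of P₂, a monotone path through both must visit P₁ then P₂; paths through both = C(7, 3)·C(2, 1)·C(5, 3) = 700. Avoid both = 3432 − 1225 − 1260 + 700 = 1647.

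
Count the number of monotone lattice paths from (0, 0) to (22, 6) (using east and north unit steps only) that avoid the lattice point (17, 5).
Number of paths = 218736

Total paths from (0, 0) to (22, 6): C(28, 22) = 376740. Paths through (17, 5): (paths (0, 0) → (17, 5)) × (paths (17, 5) → (22, 6)) = C(22, 17) · C(6, 5) = 26334 · 6 = 158004. Avoidance count = 376740 − 158004 = 218736.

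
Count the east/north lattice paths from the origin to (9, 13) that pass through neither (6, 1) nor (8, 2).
Number of paths = 493947

Inclusion–exclusion. Total paths: C(22, 9) = 497420. Through P₁: C(7, 6)·C(15, 3) = 3185. Through P₂: C(10, 8)·C(12, 1) = 540. Since P₁ is strictly southwest of P₂, a monotone path through both must visit P₁ then P₂; paths through both = C(7, 6)·C(3, 2)·C(12, 1) = 252. Avoid both = 497420 − 3185 − 540 + 252 = 493947.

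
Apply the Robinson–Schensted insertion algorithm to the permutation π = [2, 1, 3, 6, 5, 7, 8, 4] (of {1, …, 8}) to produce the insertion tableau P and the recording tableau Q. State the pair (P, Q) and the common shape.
P = [1, 3, 4, 7, 8] / [2, 5] / [6];  Q = [1, 3, 4, 6, 7] / [2, 5] / [8];  common shape = (5, 2, 1)

Row-insert the values π_1, π_2, … into P one at a time, bumping the leftmost entry strictly greater than the inserted value down to the next row. The recording tableau Q records, in position (i, j), the step at which that cell was added to P.
  Insert 2 (step 1): P = [2];  Q = [1]
  Insert 1 (step 2): P = [1] / [2];  Q = [1] / [2]
  Insert 3 (step 3): P = [1, 3] / [2];  Q = [1, 3] / [2]
  Insert 6 (step 4): P = [1, 3, 6] / [2];  Q = [1, 3, 4] / [2]
  Insert 5 (step 5): P = [1, 3, 5] / [2, 6];  Q = [1, 3, 4] / [2, 5]
  Insert 7 (step 6): P = [1, 3, 5, 7] / [2, 6];  Q = [1, 3, 4, 6] / [2, 5]
  Insert 8 (step 7): P = [1, 3, 5, 7, 8] / [2, 6];  Q = [1, 3, 4, 6, 7] / [2, 5]
  Insert 4 (step 8): P = [1, 3, 4, 7, 8] / [2, 5] / [6];  Q = [1, 3, 4, 6, 7] / [2, 5] / [8]
Final shape: (5, 2, 1).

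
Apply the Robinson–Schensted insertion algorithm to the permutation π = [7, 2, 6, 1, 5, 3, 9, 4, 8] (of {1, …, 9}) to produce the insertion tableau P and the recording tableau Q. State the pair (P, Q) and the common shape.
P = [1, 3, 4, 8] / [2, 5, 9] / [6] / [7];  Q = [1, 3, 7, 9] / [2, 5, 8] / [4] / [6];  common shape = (4, 3, 1, 1)

Row-insert the values π_1, π_2, … into P one at a time, bumping the leftmost entry strictly greater than the inserted value down to the next row. The recording tableau Q records, in position (i, j), the step at which that cell was added to P.
  Insert 7 (step 1): P = [7];  Q = [1]
  Insert 2 (step 2): P = [2] / [7];  Q = [1] / [2]
  Insert 6 (step 3): P = [2, 6] / [7];  Q = [1, 3] / [2]
  Insert 1 (step 4): P = [1, 6] / [2] / [7];  Q = [1, 3] / [2] / [4]
  Insert 5 (step 5): P = [1, 5] / [2, 6] / [7];  Q = [1, 3] / [2, 5] / [4]
  Insert 3 (step 6): P = [1, 3] / [2, 5] / [6] / [7];  Q = [1, 3] / [2, 5] / [4] / [6]
  Insert 9 (step 7): P = [1, 3, 9] / [2, 5] / [6] / [7];  Q = [1, 3, 7] / [2, 5] / [4] / [6]
  Insert 4 (step 8): P = [1, 3, 4] / [2, 5, 9] / [6] / [7];  Q = [1, 3, 7] / [2, 5, 8] / [4] / [6]
  Insert 8 (step 9): P = [1, 3, 4, 8] / [2, 5, 9] / [6] / [7];  Q = [1, 3, 7, 9] / [2, 5, 8] / [4] / [6]
Final shape: (4, 3, 1, 1).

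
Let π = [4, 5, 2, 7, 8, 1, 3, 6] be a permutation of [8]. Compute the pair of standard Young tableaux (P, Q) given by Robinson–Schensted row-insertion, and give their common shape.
P = [1, 3, 6, 8] / [2, 5, 7] / [4];  Q = [1, 2, 4, 5] / [3, 7, 8] / [6];  common shape = (4, 3, 1)

Row-insert the values π_1, π_2, … into P one at a time, bumping the leftmost entry strictly greater than the inserted value down to the next row. The recording tableau Q records, in position (i, j), the step at which that cell was added to P.
  Insert 4 (step 1): P = [4];  Q = [1]
  Insert 5 (step 2): P = [4, 5];  Q = [1, 2]
  Insert 2 (step 3): P = [2, 5] / [4];  Q = [1, 2] / [3]
  Insert 7 (step 4): P = [2, 5, 7] / [4];  Q = [1, 2, 4] / [3]
  Insert 8 (step 5): P = [2, 5, 7, 8] / [4];  Q = [1, 2, 4, 5] / [3]
  Insert 1 (step 6): P = [1, 5, 7, 8] / [2] / [4];  Q = [1, 2, 4, 5] / [3] / [6]
  Insert 3 (step 7): P = [1, 3, 7, 8] / [2, 5] / [4];  Q = [1, 2, 4, 5] / [3, 7] / [6]
  Insert 6 (step 8): P = [1, 3, 6, 8] / [2, 5, 7] / [4];  Q = [1, 2, 4, 5] / [3, 7, 8] / [6]
Final shape: (4, 3, 1).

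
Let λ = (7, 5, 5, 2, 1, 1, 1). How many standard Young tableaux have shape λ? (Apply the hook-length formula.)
# SYT of shape (7, 5, 5, 2, 1, 1, 1) = 1961028608

Hook-length formula: f^λ = n! / Π hook(c), product over all cells c of the Young diagram. For λ = (7, 5, 5, 2, 1, 1, 1), n = 22 boxes. Hook lengths by row (left-to-right, top-to-bottom): [13, 9, 7, 6, 5, 2, 1]; [10, 6, 4, 3, 2]; [9, 5, 3, 2, 1]; [5, 1]; [3]; [2]; [1]. Product of hooks = 573168960000. So f^λ = 22! / 573168960000 = 1124000727777607680000 / 573168960000 = 1961028608.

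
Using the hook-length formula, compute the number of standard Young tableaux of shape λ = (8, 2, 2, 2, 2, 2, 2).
# SYT of shape (8, 2, 2, 2, 2, 2, 2) = 5116320

Hook-length formula: f^λ = n! / Π hook(c), product over all cells c of the Young diagram. For λ = (8, 2, 2, 2, 2, 2, 2), n = 20 boxes. Hook lengths by row (left-to-right, top-to-bottom): [14, 13, 6, 5, 4, 3, 2, 1]; [7, 6]; [6, 5]; [5, 4]; [4, 3]; [3, 2]; [2, 1]. Product of hooks = 475517952000. So f^λ = 20! / 475517952000 = 2432902008176640000 / 475517952000 = 5116320.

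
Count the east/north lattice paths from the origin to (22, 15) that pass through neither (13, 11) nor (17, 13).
Number of paths = 5850785310

Inclusion–exclusion. Total paths: C(37, 22) = 9364199760. Through P₁: C(24, 13)·C(13, 9) = 1784742960. Through P₂: C(30, 17)·C(7, 5) = 2514956850. Since P₁ is strictly southwest of P₂, a monotone path through both must visit P₁ then P₂; paths through both = C(24, 13)·C(6, 4)·C(7, 5) = 786285360. Avoid both = 9364199760 − 1784742960 − 2514956850 + 786285360 = 5850785310.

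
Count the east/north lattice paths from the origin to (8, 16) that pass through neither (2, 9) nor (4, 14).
Number of paths = 612516

Inclusion–exclusion. Total paths: C(24, 8) = 735471. Through P₁: C(11, 2)·C(13, 6) = 94380. Through P₂: C(18, 4)·C(6, 4) = 45900. Since P₁ is strictly southwest of P₂, a monotone path through both must visit P₁ then P₂; paths through both = C(11, 2)·C(7, 2)·C(6, 4) = 17325. Avoid both = 735471 − 94380 − 45900 + 17325 = 612516.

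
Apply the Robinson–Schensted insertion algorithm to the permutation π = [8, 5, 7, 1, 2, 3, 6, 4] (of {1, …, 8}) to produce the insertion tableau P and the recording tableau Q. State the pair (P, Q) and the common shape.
P = [1, 2, 3, 4] / [5, 6] / [7] / [8];  Q = [1, 3, 6, 7] / [2, 5] / [4] / [8];  common shape = (4, 2, 1, 1)

Row-insert the values π_1, π_2, … into P one at a time, bumping the leftmost entry strictly greater than the inserted value down to the next row. The recording tableau Q records, in position (i, j), the step at which that cell was added to P.
  Insert 8 (step 1): P = [8];  Q = [1]
  Insert 5 (step 2): P = [5] / [8];  Q = [1] / [2]
  Insert 7 (step 3): P = [5, 7] / [8];  Q = [1, 3] / [2]
  Insert 1 (step 4): P = [1, 7] / [5] / [8];  Q = [1, 3] / [2] / [4]
  Insert 2 (step 5): P = [1, 2] / [5, 7] / [8];  Q = [1, 3] / [2, 5] / [4]
  Insert 3 (step 6): P = [1, 2, 3] / [5, 7] / [8];  Q = [1, 3, 6] / [2, 5] / [4]
  Insert 6 (step 7): P = [1, 2, 3, 6] / [5, 7] / [8];  Q = [1, 3, 6, 7] / [2, 5] / [4]
  Insert 4 (step 8): P = [1, 2, 3, 4] / [5, 6] / [7] / [8];  Q = [1, 3, 6, 7] / [2, 5] / [4] / [8]
Final shape: (4, 2, 1, 1).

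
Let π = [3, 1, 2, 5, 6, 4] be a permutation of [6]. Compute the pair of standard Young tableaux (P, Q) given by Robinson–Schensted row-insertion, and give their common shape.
P = [1, 2, 4, 6] / [3, 5];  Q = [1, 3, 4, 5] / [2, 6];  common shape = (4, 2)

Row-insert the values π_1, π_2, … into P one at a time, bumping the leftmost entry strictly greater than the inserted value down to the next row. The recording tableau Q records, in position (i, j), the step at which that cell was added to P.
  Insert 3 (step 1): P = [3];  Q = [1]
  Insert 1 (step 2): P = [1] / [3];  Q = [1] / [2]
  Insert 2 (step 3): P = [1, 2] / [3];  Q = [1, 3] / [2]
  Insert 5 (step 4): P = [1, 2, 5] / [3];  Q = [1, 3, 4] / [2]
  Insert 6 (step 5): P = [1, 2, 5, 6] / [3];  Q = [1, 3, 4, 5] / [2]
  Insert 4 (step 6): P = [1, 2, 4, 6] / [3, 5];  Q = [1, 3, 4, 5] / [2, 6]
Final shape: (4, 2).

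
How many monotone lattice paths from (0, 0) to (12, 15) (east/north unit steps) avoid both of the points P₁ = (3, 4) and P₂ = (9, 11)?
Number of paths = 7728760

Inclusion–exclusion. Total paths: C(27, 12) = 17383860. Through P₁: C(7, 3)·C(20, 9) = 5878600. Through P₂: C(20, 9)·C(7, 3) = 5878600. Since P₁ is strictly southwest of P₂, a monotone path through both must visit P₁ then P₂; paths through both = C(7, 3)·C(13, 6)·C(7, 3) = 2102100. Avoid both = 17383860 − 5878600 − 5878600 + 2102100 = 7728760.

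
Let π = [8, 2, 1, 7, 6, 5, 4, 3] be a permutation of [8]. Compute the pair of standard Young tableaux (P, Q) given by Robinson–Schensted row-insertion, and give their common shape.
P = [1, 3] / [2, 4] / [5] / [6] / [7] / [8];  Q = [1, 4] / [2, 5] / [3] / [6] / [7] / [8];  common shape = (2, 2, 1, 1, 1, 1)

Row-insert the values π_1, π_2, … into P one at a time, bumping the leftmost entry strictly greater than the inserted value down to the next row. The recording tableau Q records, in position (i, j), the step at which that cell was added to P.
  Insert 8 (step 1): P = [8];  Q = [1]
  Insert 2 (step 2): P = [2] / [8];  Q = [1] / [2]
  Insert 1 (step 3): P = [1] / [2] / [8];  Q = [1] / [2] / [3]
  Insert 7 (step 4): P = [1, 7] / [2] / [8];  Q = [1, 4] / [2] / [3]
  Insert 6 (step 5): P = [1, 6] / [2, 7] / [8];  Q = [1, 4] / [2, 5] / [3]
  Insert 5 (step 6): P = [1, 5] / [2, 6] / [7] / [8];  Q = [1, 4] / [2, 5] / [3] / [6]
  Insert 4 (step 7): P = [1, 4] / [2, 5] / [6] / [7] / [8];  Q = [1, 4] / [2, 5] / [3] / [6] / [7]
  Insert 3 (step 8): P = [1, 3] / [2, 4] / [5] / [6] / [7] / [8];  Q = [1, 4] / [2, 5] / [3] / [6] / [7] / [8]
Final shape: (2, 2, 1, 1, 1, 1).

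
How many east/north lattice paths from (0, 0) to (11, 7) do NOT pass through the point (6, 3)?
Number of paths = 21240

Total paths from (0, 0) to (11, 7): C(18, 11) = 31824. Paths through (6, 3): (paths (0, 0) → (6, 3)) × (paths (6, 3) → (11, 7)) = C(9, 6) · C(9, 5) = 84 · 126 = 10584. Avoidance count = 31824 − 10584 = 21240.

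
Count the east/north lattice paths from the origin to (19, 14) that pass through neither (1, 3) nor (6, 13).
Number of paths = 680208360

Inclusion–exclusion. Total paths: C(33, 19) = 818809200. Through P₁: C(4, 1)·C(29, 18) = 138389160. Through P₂: C(19, 6)·C(14, 13) = 379848. Since P₁ is strictly southwest of P₂, a monotone path through both must visit P₁ then P₂; paths through both = C(4, 1)·C(15, 5)·C(14, 13) = 168168. Avoid both = 818809200 − 138389160 − 379848 + 168168 = 680208360.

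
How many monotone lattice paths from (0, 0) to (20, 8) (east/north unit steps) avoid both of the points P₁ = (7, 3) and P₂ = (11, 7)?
Number of paths = 1845705

Inclusion–exclusion. Total paths: C(28, 20) = 3108105. Through P₁: C(10, 7)·C(18, 13) = 1028160. Through P₂: C(18, 11)·C(10, 9) = 318240. Since P₁ is strictly southwest of P₂, a monotone path through both must visit P₁ then P₂; paths through both = C(10, 7)·C(8, 4)·C(10, 9) = 84000. Avoid both = 3108105 − 1028160 − 318240 + 84000 = 1845705.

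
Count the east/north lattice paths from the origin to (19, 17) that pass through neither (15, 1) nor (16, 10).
Number of paths = 7960030080

Inclusion–exclusion. Total paths: C(36, 19) = 8597496600. Through P₁: C(16, 15)·C(20, 4) = 77520. Through P₂: C(26, 16)·C(10, 3) = 637408200. Since P₁ is strictly southwest of P₂, a monotone path through both must visit P₁ then P₂; paths through both = C(16, 15)·C(10, 1)·C(10, 3) = 19200. Avoid both = 8597496600 − 77520 − 637408200 + 19200 = 7960030080.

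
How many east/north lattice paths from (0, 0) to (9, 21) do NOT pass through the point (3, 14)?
Number of paths = 13140270

Total paths from (0, 0) to (9, 21): C(30, 9) = 14307150. Paths through (3, 14): (paths (0, 0) → (3, 14)) × (paths (3, 14) → (9, 21)) = C(17, 3) · C(13, 6) = 680 · 1716 = 1166880. Avoidance count = 14307150 − 1166880 = 13140270.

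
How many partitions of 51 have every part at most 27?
p(51, parts ≤ 27) = 234180

Use the recurrence p(n, m) = p(n, m−1) + p(n−m, m): either the largest part is < m (count p(n, m−1)) or the largest part is exactly m (remove one copy of m, count p(n−m, m)). With p(0, ·) = 1 this gives p(51, parts ≤ 27) = 234180. (By conjugating Young diagrams, this also counts partitions of 51 into at most 27 parts.)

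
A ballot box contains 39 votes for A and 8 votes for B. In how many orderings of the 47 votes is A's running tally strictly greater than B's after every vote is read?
Strict-lead orderings = 207408135

Total orderings of the 47 votes with 39 for A: C(47, 39) = 314457495. By the Bertrand ballot formula (Cycle Lemma / reflection principle), the number of orderings in which A is strictly ahead of B throughout is (p − q)/(p + q) · C(p + q, p) = (39 − 8)/(39 + 8) · 314457495 = 207408135.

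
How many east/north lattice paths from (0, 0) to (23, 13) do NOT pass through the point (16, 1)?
Number of paths = 2309933004

Total paths from (0, 0) to (23, 13): C(36, 23) = 2310789600. Paths through (16, 1): (paths (0, 0) → (16, 1)) × (paths (16, 1) → (23, 13)) = C(17, 16) · C(19, 7) = 17 · 50388 = 856596. Avoidance count = 2310789600 − 856596 = 2309933004.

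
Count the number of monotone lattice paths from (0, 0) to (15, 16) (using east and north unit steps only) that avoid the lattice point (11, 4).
Number of paths = 298055895

Total paths from (0, 0) to (15, 16): C(31, 15) = 300540195. Paths through (11, 4): (paths (0, 0) → (11, 4)) × (paths (11, 4) → (15, 16)) = C(15, 11) · C(16, 4) = 1365 · 1820 = 2484300. Avoidance count = 300540195 − 2484300 = 298055895.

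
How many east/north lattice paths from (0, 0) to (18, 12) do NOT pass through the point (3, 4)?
Number of paths = 69332235

Total paths from (0, 0) to (18, 12): C(30, 18) = 86493225. Paths through (3, 4): (paths (0, 0) → (3, 4)) × (paths (3, 4) → (18, 12)) = C(7, 3) · C(23, 15) = 35 · 490314 = 17160990. Avoidance count = 86493225 − 17160990 = 69332235.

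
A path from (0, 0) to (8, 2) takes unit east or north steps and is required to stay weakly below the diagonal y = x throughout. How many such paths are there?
Number of paths = 35

By the reflection principle (André's argument), the number of monotone paths to (8, 2) with n ≤ m that never go above y = x is C(10, 8) − C(10, 9) = 45 − 10 = 35.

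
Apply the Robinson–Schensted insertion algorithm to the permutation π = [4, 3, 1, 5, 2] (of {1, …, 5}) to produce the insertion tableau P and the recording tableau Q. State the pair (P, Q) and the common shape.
P = [1, 2] / [3, 5] / [4];  Q = [1, 4] / [2, 5] / [3];  common shape = (2, 2, 1)

Row-insert the values π_1, π_2, … into P one at a time, bumping the leftmost entry strictly greater than the inserted value down to the next row. The recording tableau Q records, in position (i, j), the step at which that cell was added to P.
  Insert 4 (step 1): P = [4];  Q = [1]
  Insert 3 (step 2): P = [3] / [4];  Q = [1] / [2]
  Insert 1 (step 3): P = [1] / [3] / [4];  Q = [1] / [2] / [3]
  Insert 5 (step 4): P = [1, 5] / [3] / [4];  Q = [1, 4] / [2] / [3]
  Insert 2 (step 5): P = [1, 2] / [3, 5] / [4];  Q = [1, 4] / [2, 5] / [3]
Final shape: (2, 2, 1).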